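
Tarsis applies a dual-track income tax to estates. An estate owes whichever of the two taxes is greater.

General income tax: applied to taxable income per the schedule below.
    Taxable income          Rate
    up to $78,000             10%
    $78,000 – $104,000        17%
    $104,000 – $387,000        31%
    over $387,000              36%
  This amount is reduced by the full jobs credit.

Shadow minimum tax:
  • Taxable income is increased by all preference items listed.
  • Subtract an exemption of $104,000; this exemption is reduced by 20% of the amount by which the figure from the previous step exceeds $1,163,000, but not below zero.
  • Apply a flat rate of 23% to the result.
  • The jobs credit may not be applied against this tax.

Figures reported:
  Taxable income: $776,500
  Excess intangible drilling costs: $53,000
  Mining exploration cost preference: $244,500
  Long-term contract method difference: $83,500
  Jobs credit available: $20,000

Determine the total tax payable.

$242,305

General income tax:
  $78,000 × 10% = $7,800
  $26,000 × 17% = $4,420
  $283,000 × 31% = $87,730
  $389,500 × 36% = $140,220
  → $240,170
  Less jobs credit $20,000 → $220,170

Shadow minimum tax:
  Adjusted income: $776,500 + $53,000 + $244,500 + $83,500 = $1,157,500
  Exemption: $1,157,500 ≤ $1,163,000, so full $104,000 applies
  Base: $1,157,500 − $104,000 = $1,053,500
  $1,053,500 × 23% = $242,305

$242,305 > $220,170, so the shadow minimum tax is the binding amount.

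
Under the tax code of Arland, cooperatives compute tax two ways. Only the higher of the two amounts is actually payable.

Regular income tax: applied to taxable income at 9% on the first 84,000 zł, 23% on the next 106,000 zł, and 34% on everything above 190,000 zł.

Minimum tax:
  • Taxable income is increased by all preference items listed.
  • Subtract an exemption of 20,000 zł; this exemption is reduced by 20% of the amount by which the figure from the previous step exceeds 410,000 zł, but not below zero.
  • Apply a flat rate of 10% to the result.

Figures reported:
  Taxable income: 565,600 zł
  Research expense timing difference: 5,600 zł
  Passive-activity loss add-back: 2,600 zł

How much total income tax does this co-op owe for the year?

Minimum tax:
  Adjusted income: 565,600 zł + 5,600 zł + 2,600 zł = 573,800 zł
  Exemption: 20% × (573,800 zł − 410,000 zł) = 32,760 zł ≥ 20,000 zł, so the exemption is fully phased out
  Base: 573,800 zł − 0 zł = 573,800 zł
  573,800 zł × 10% = 57,380 zł

Regular income tax:
  84,000 zł × 9% = 7,560 zł
  106,000 zł × 23% = 24,380 zł
  375,600 zł × 34% = 127,704 zł
  → 159,644 zł

159,644 zł > 57,380 zł, so the regular income tax governs.

159,644 zł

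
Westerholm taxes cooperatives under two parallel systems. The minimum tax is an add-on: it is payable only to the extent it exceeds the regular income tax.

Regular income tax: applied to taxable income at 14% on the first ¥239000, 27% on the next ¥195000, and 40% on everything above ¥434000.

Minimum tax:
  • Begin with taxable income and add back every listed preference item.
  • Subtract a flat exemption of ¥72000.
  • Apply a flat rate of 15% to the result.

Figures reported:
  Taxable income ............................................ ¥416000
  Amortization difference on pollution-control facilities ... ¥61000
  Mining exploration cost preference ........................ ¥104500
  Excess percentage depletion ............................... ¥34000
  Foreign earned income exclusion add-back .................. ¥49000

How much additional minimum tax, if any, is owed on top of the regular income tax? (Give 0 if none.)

Regular income tax:
  ¥239000 × 14% = ¥33460
  ¥177000 × 27% = ¥47790
  → ¥81250

Minimum tax:
  Adjusted income: ¥416000 + ¥61000 + ¥104500 + ¥34000 + ¥49000 = ¥664500
  Less exemption ¥72000 → base ¥592500
  ¥592500 × 15% = ¥88875

Excess of minimum tax over regular income tax: ¥88875 − ¥81250 = ¥7625.

¥7625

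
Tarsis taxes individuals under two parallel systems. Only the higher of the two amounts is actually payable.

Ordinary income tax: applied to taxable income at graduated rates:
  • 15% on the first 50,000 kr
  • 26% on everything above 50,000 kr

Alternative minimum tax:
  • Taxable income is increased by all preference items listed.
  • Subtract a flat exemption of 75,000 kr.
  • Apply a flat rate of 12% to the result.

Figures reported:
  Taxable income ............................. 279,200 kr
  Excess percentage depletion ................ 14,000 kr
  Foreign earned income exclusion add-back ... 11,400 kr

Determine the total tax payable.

Alternative minimum tax:
  Adjusted income: 279,200 kr + 14,000 kr + 11,400 kr = 304,600 kr
  Less exemption 75,000 kr → base 229,600 kr
  229,600 kr × 12% = 27,552 kr

Ordinary income tax:
  50,000 kr × 15% = 7,500 kr
  229,200 kr × 26% = 59,592 kr
  → 67,092 kr

67,092 kr > 27,552 kr, so the ordinary income tax governs.

67,092 kr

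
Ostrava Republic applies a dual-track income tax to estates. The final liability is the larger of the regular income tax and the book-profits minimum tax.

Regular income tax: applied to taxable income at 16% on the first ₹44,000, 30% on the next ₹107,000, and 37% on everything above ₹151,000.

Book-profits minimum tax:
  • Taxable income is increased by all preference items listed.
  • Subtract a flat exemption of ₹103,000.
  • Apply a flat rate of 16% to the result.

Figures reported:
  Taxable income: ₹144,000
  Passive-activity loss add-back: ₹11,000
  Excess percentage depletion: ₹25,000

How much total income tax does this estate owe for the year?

₹37,040

Regular income tax:
  ₹44,000 × 16% = ₹7,040
  ₹100,000 × 30% = ₹30,000
  → ₹37,040

Book-profits minimum tax:
  Adjusted income: ₹144,000 + ₹11,000 + ₹25,000 = ₹180,000
  Less exemption ₹103,000 → base ₹77,000
  ₹77,000 × 16% = ₹12,320

₹37,040 > ₹12,320, so the regular income tax governs.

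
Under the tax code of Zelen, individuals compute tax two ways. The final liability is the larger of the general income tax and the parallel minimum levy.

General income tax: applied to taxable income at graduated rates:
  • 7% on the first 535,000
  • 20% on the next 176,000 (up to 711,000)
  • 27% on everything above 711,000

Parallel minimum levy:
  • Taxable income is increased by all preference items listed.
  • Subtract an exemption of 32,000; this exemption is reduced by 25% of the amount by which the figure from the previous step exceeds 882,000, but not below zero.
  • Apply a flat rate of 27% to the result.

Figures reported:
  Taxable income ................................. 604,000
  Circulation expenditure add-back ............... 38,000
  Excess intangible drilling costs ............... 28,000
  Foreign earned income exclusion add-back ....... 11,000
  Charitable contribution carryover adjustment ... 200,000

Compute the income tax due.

Parallel minimum levy:
  Adjusted income: 604,000 + 38,000 + 28,000 + 11,000 + 200,000 = 881,000
  Exemption: 881,000 ≤ 882,000, so full 32,000 applies
  Base: 881,000 − 32,000 = 849,000
  849,000 × 27% = 229,230

General income tax:
  535,000 × 7% = 37,450
  69,000 × 20% = 13,800
  → 51,250

229,230 > 51,250, so the parallel minimum levy is the binding amount.

229,230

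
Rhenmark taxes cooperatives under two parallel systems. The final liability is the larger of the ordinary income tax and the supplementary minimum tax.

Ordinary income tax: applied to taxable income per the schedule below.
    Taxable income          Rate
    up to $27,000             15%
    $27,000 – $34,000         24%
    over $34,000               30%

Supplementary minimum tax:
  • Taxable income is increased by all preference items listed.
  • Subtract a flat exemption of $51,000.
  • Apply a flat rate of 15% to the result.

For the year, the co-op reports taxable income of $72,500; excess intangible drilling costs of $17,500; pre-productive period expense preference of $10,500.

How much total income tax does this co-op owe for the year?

Supplementary minimum tax:
  Adjusted income: $72,500 + $17,500 + $10,500 = $100,500
  Less exemption $51,000 → base $49,500
  $49,500 × 15% = $7,425

Ordinary income tax:
  $27,000 × 15% = $4,050
  $7,000 × 24% = $1,680
  $38,500 × 30% = $11,550
  → $17,280

$17,280 > $7,425, so the ordinary income tax governs.

$17,280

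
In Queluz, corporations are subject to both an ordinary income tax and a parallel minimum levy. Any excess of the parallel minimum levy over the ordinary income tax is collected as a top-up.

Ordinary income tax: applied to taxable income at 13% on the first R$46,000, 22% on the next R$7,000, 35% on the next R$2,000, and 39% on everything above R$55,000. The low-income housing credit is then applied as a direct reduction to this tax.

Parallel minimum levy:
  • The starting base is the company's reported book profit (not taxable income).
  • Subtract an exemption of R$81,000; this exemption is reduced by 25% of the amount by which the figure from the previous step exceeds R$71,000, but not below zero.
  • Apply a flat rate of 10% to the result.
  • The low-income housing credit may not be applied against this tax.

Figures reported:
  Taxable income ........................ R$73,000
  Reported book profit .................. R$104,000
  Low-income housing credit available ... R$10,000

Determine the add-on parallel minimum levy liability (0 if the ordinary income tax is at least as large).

Parallel minimum levy:
  Base (reported book profit): R$104,000
  Exemption: R$81,000 − 25% × (R$104,000 − R$71,000) = R$81,000 − R$8,250 = R$72,750
  Base: R$104,000 − R$72,750 = R$31,250
  R$31,250 × 10% = R$3,125

Ordinary income tax:
  R$46,000 × 13% = R$5,980
  R$7,000 × 22% = R$1,540
  R$2,000 × 35% = R$700
  R$18,000 × 39% = R$7,020
  → R$15,240
  Less low-income housing credit R$10,000 → R$5,240

R$3,125 ≤ R$5,240, so no add-on is due.

R$0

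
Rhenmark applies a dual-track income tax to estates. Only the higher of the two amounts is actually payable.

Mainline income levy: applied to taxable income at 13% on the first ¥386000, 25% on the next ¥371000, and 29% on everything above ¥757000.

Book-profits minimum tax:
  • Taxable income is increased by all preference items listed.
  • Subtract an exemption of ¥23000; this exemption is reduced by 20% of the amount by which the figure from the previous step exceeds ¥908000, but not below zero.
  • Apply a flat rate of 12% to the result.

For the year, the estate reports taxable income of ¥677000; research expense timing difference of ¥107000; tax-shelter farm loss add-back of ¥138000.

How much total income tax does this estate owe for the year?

¥122930

Mainline income levy:
  ¥386000 × 13% = ¥50180
  ¥291000 × 25% = ¥72750
  → ¥122930

Book-profits minimum tax:
  Adjusted income: ¥677000 + ¥107000 + ¥138000 = ¥922000
  Exemption: ¥23000 − 20% × (¥922000 − ¥908000) = ¥23000 − ¥2800 = ¥20200
  Base: ¥922000 − ¥20200 = ¥901800
  ¥901800 × 12% = ¥108216

¥122930 > ¥108216, so the mainline income levy governs.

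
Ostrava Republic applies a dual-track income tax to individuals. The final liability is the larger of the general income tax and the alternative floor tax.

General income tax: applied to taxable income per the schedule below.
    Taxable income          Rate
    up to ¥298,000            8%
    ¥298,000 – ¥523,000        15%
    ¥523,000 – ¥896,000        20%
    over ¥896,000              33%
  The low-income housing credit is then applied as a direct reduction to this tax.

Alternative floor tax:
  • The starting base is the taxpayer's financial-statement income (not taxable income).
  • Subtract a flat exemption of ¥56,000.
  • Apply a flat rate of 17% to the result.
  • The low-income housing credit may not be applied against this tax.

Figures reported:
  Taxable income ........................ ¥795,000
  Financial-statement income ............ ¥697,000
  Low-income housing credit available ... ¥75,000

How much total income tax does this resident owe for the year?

¥108,970

General income tax:
  ¥298,000 × 8% = ¥23,840
  ¥225,000 × 15% = ¥33,750
  ¥272,000 × 20% = ¥54,400
  → ¥111,990
  Less low-income housing credit ¥75,000 → ¥36,990

Alternative floor tax:
  Base (financial-statement income): ¥697,000
  Less exemption ¥56,000 → base ¥641,000
  ¥641,000 × 17% = ¥108,970

¥108,970 > ¥36,990, so the alternative floor tax is the binding amount.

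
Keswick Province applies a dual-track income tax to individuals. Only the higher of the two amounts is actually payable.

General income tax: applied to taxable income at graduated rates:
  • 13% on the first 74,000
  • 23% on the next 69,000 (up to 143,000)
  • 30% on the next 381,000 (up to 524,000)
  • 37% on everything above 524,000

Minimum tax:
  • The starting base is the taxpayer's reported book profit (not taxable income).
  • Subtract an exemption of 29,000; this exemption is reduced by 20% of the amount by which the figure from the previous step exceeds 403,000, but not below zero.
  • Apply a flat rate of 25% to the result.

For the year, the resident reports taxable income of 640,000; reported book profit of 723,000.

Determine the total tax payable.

182,710

Minimum tax:
  Base (reported book profit): 723,000
  Exemption: 20% × (723,000 − 403,000) = 64,000 ≥ 29,000, so the exemption is fully phased out
  Base: 723,000 − 0 = 723,000
  723,000 × 25% = 180,750

General income tax:
  74,000 × 13% = 9,620
  69,000 × 23% = 15,870
  381,000 × 30% = 114,300
  116,000 × 37% = 42,920
  → 182,710

182,710 > 180,750, so the general income tax governs.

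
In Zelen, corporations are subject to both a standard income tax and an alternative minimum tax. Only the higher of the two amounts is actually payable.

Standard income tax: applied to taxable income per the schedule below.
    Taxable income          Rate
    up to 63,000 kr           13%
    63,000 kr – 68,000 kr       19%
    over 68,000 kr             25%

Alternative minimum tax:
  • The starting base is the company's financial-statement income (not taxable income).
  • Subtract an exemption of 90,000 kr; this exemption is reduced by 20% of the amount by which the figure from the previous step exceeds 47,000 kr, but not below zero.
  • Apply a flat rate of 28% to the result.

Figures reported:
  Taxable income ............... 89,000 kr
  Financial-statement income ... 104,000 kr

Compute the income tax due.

Alternative minimum tax:
  Base (financial-statement income): 104,000 kr
  Exemption: 90,000 kr − 20% × (104,000 kr − 47,000 kr) = 90,000 kr − 11,400 kr = 78,600 kr
  Base: 104,000 kr − 78,600 kr = 25,400 kr
  25,400 kr × 28% = 7,112 kr

Standard income tax:
  63,000 kr × 13% = 8,190 kr
  5,000 kr × 19% = 950 kr
  21,000 kr × 25% = 5,250 kr
  → 14,390 kr

14,390 kr > 7,112 kr, so the standard income tax governs.

14,390 kr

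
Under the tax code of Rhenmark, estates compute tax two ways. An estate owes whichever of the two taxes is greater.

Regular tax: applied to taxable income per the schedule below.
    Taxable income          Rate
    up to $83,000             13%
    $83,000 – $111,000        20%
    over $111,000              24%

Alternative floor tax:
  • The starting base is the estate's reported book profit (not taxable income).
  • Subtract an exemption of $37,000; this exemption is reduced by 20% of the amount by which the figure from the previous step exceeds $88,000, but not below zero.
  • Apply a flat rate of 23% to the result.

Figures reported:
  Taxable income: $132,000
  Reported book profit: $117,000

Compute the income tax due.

$21,430

Regular tax:
  $83,000 × 13% = $10,790
  $28,000 × 20% = $5,600
  $21,000 × 24% = $5,040
  → $21,430

Alternative floor tax:
  Base (reported book profit): $117,000
  Exemption: $37,000 − 20% × ($117,000 − $88,000) = $37,000 − $5,800 = $31,200
  Base: $117,000 − $31,200 = $85,800
  $85,800 × 23% = $19,734

$21,430 > $19,734, so the regular tax governs.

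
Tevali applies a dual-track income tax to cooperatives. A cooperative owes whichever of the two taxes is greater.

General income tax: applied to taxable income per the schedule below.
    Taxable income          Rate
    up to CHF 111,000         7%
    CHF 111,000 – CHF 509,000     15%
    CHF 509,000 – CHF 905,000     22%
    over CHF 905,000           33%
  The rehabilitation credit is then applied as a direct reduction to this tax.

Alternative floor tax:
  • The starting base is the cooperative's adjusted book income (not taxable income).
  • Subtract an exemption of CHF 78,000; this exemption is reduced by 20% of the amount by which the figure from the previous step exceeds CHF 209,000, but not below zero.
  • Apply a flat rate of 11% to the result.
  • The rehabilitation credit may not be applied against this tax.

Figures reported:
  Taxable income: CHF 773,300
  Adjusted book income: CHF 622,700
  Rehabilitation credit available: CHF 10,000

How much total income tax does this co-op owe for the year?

CHF 115,616

Alternative floor tax:
  Base (adjusted book income): CHF 622,700
  Exemption: 20% × (CHF 622,700 − CHF 209,000) = CHF 82,740 ≥ CHF 78,000, so the exemption is fully phased out
  Base: CHF 622,700 − CHF 0 = CHF 622,700
  CHF 622,700 × 11% = CHF 68,497

General income tax:
  CHF 111,000 × 7% = CHF 7,770
  CHF 398,000 × 15% = CHF 59,700
  CHF 264,300 × 22% = CHF 58,146
  → CHF 125,616
  Less rehabilitation credit CHF 10,000 → CHF 115,616

CHF 115,616 > CHF 68,497, so the general income tax governs.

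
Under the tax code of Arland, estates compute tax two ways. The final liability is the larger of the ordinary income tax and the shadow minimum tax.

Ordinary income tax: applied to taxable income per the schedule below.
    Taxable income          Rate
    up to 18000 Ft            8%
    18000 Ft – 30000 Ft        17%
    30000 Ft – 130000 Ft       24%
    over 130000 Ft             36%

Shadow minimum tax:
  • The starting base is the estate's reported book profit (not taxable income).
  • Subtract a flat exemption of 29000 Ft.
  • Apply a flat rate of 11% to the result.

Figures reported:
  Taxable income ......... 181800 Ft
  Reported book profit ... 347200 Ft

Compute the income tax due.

46128 Ft

Ordinary income tax:
  18000 Ft × 8% = 1440 Ft
  12000 Ft × 17% = 2040 Ft
  100000 Ft × 24% = 24000 Ft
  51800 Ft × 36% = 18648 Ft
  → 46128 Ft

Shadow minimum tax:
  Base (reported book profit): 347200 Ft
  Less exemption 29000 Ft → base 318200 Ft
  318200 Ft × 11% = 35002 Ft

46128 Ft > 35002 Ft, so the ordinary income tax governs.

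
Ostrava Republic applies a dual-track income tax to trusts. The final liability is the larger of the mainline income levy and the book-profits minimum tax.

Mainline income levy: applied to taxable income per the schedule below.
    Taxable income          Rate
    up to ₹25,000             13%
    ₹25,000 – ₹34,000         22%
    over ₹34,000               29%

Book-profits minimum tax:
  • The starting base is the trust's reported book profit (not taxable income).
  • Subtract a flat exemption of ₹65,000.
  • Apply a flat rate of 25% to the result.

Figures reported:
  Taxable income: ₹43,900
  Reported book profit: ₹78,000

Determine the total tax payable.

₹8,101

Mainline income levy:
  ₹25,000 × 13% = ₹3,250
  ₹9,000 × 22% = ₹1,980
  ₹9,900 × 29% = ₹2,871
  → ₹8,101

Book-profits minimum tax:
  Base (reported book profit): ₹78,000
  Less exemption ₹65,000 → base ₹13,000
  ₹13,000 × 25% = ₹3,250

₹8,101 > ₹3,250, so the mainline income levy governs.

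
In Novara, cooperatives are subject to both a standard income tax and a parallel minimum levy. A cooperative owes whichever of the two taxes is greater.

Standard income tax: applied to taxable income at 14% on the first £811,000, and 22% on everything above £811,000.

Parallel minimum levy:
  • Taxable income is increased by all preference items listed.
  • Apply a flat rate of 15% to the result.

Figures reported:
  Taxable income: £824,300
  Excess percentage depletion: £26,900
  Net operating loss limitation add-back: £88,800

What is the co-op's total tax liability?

£141,000

Parallel minimum levy:
  Adjusted income: £824,300 + £26,900 + £88,800 = £940,000
  £940,000 × 15% = £141,000

Standard income tax:
  £811,000 × 14% = £113,540
  £13,300 × 22% = £2,926
  → £116,466

£141,000 > £116,466, so the parallel minimum levy is the binding amount.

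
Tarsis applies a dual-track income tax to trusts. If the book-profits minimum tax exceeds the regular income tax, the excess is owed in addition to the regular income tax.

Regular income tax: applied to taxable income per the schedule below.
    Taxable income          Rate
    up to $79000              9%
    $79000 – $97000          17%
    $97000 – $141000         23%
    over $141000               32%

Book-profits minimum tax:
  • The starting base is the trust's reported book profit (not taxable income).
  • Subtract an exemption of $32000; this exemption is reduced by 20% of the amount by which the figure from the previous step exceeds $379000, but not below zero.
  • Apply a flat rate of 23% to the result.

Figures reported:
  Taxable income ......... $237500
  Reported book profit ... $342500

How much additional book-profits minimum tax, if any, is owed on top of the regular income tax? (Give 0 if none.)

$20245

Book-profits minimum tax:
  Base (reported book profit): $342500
  Exemption: $342500 ≤ $379000, so full $32000 applies
  Base: $342500 − $32000 = $310500
  $310500 × 23% = $71415

Regular income tax:
  $79000 × 9% = $7110
  $18000 × 17% = $3060
  $44000 × 23% = $10120
  $96500 × 32% = $30880
  → $51170

Excess of book-profits minimum tax over regular income tax: $71415 − $51170 = $20245.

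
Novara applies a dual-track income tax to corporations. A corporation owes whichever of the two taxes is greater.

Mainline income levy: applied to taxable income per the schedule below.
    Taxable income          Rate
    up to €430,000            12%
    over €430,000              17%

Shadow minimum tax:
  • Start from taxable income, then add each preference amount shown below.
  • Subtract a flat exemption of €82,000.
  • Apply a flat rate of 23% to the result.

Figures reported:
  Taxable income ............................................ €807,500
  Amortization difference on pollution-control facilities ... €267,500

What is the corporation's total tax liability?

Mainline income levy:
  €430,000 × 12% = €51,600
  €377,500 × 17% = €64,175
  → €115,775

Shadow minimum tax:
  Adjusted income: €807,500 + €267,500 = €1,075,000
  Less exemption €82,000 → base €993,000
  €993,000 × 23% = €228,390

€228,390 > €115,775, so the shadow minimum tax is the binding amount.

€228,390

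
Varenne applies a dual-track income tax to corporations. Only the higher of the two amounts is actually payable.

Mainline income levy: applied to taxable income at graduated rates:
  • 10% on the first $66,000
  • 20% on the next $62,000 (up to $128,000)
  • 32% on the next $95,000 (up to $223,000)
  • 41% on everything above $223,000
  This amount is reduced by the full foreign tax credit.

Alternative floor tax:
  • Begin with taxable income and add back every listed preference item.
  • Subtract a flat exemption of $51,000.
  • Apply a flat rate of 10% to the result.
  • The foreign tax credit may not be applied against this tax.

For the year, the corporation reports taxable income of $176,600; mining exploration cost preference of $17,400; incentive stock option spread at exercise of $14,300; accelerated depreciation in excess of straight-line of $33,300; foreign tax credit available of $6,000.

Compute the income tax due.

Alternative floor tax:
  Adjusted income: $176,600 + $17,400 + $14,300 + $33,300 = $241,600
  Less exemption $51,000 → base $190,600
  $190,600 × 10% = $19,060

Mainline income levy:
  $66,000 × 10% = $6,600
  $62,000 × 20% = $12,400
  $48,600 × 32% = $15,552
  → $34,552
  Less foreign tax credit $6,000 → $28,552

$28,552 > $19,060, so the mainline income levy governs.

$28,552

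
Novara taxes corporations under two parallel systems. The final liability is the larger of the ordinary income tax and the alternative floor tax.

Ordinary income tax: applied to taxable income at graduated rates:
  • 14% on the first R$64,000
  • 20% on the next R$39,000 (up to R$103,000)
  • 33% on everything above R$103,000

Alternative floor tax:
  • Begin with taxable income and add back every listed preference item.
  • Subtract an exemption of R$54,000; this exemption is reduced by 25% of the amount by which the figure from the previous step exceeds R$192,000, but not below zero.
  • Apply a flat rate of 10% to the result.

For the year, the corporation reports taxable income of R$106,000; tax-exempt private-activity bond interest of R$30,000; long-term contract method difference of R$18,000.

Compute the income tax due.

Alternative floor tax:
  Adjusted income: R$106,000 + R$30,000 + R$18,000 = R$154,000
  Exemption: R$154,000 ≤ R$192,000, so full R$54,000 applies
  Base: R$154,000 − R$54,000 = R$100,000
  R$100,000 × 10% = R$10,000

Ordinary income tax:
  R$64,000 × 14% = R$8,960
  R$39,000 × 20% = R$7,800
  R$3,000 × 33% = R$990
  → R$17,750

R$17,750 > R$10,000, so the ordinary income tax governs.

R$17,750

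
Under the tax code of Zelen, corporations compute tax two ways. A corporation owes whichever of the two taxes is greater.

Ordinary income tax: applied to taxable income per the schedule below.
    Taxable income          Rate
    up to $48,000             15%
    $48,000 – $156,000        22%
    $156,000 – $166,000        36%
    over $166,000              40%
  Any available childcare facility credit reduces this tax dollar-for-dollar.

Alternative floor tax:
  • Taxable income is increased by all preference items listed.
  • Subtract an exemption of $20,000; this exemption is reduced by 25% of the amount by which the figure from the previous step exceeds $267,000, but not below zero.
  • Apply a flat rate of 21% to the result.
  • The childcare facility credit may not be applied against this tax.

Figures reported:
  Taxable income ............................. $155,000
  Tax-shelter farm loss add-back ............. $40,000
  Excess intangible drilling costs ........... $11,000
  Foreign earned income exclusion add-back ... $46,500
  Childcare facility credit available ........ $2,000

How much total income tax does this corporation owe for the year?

$48,825

Alternative floor tax:
  Adjusted income: $155,000 + $40,000 + $11,000 + $46,500 = $252,500
  Exemption: $252,500 ≤ $267,000, so full $20,000 applies
  Base: $252,500 − $20,000 = $232,500
  $232,500 × 21% = $48,825

Ordinary income tax:
  $48,000 × 15% = $7,200
  $107,000 × 22% = $23,540
  → $30,740
  Less childcare facility credit $2,000 → $28,740

$48,825 > $28,740, so the alternative floor tax is the binding amount.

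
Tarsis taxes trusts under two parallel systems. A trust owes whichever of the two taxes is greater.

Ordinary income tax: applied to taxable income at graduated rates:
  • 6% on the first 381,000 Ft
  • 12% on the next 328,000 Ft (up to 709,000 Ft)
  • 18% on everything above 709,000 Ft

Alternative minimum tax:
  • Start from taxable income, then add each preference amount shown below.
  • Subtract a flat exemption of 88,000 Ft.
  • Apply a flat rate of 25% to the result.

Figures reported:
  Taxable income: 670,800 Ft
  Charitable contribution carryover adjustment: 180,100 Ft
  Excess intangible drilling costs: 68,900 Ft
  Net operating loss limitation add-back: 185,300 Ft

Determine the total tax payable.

Alternative minimum tax:
  Adjusted income: 670,800 Ft + 180,100 Ft + 68,900 Ft + 185,300 Ft = 1,105,100 Ft
  Less exemption 88,000 Ft → base 1,017,100 Ft
  1,017,100 Ft × 25% = 254,275 Ft

Ordinary income tax:
  381,000 Ft × 6% = 22,860 Ft
  289,800 Ft × 12% = 34,776 Ft
  → 57,636 Ft

254,275 Ft > 57,636 Ft, so the alternative minimum tax is the binding amount.

254,275 Ft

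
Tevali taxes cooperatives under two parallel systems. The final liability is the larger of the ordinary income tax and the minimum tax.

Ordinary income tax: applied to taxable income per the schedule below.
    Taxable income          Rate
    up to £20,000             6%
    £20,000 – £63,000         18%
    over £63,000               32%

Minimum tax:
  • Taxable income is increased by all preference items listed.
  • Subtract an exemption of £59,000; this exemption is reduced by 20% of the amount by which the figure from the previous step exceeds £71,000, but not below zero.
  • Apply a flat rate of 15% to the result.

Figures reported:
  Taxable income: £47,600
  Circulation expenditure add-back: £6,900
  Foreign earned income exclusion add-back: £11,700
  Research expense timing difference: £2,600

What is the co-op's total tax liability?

Ordinary income tax:
  £20,000 × 6% = £1,200
  £27,600 × 18% = £4,968
  → £6,168

Minimum tax:
  Adjusted income: £47,600 + £6,900 + £11,700 + £2,600 = £68,800
  Exemption: £68,800 ≤ £71,000, so full £59,000 applies
  Base: £68,800 − £59,000 = £9,800
  £9,800 × 15% = £1,470

£6,168 > £1,470, so the ordinary income tax governs.

£6,168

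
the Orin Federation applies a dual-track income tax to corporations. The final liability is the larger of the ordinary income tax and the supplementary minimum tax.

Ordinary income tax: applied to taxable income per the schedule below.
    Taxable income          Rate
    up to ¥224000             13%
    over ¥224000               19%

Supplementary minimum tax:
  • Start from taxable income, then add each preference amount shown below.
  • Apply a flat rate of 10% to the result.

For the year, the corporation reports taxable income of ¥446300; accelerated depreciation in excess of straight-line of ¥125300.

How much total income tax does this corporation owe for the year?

Ordinary income tax:
  ¥224000 × 13% = ¥29120
  ¥222300 × 19% = ¥42237
  → ¥71357

Supplementary minimum tax:
  Adjusted income: ¥446300 + ¥125300 = ¥571600
  ¥571600 × 10% = ¥57160

¥71357 > ¥57160, so the ordinary income tax governs.

¥71357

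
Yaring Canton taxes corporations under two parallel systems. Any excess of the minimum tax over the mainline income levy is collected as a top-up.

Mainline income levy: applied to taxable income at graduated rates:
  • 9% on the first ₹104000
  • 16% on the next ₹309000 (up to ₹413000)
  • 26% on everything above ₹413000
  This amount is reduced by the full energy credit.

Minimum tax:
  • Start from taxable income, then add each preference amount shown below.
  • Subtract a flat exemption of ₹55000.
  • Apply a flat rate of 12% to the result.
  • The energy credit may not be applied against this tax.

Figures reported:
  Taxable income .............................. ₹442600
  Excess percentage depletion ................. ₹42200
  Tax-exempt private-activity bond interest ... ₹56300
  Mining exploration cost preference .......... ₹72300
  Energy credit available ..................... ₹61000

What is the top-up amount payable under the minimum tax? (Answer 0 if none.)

₹61512

Minimum tax:
  Adjusted income: ₹442600 + ₹42200 + ₹56300 + ₹72300 = ₹613400
  Less exemption ₹55000 → base ₹558400
  ₹558400 × 12% = ₹67008

Mainline income levy:
  ₹104000 × 9% = ₹9360
  ₹309000 × 16% = ₹49440
  ₹29600 × 26% = ₹7696
  → ₹66496
  Less energy credit ₹61000 → ₹5496

Excess of minimum tax over mainline income levy: ₹67008 − ₹5496 = ₹61512.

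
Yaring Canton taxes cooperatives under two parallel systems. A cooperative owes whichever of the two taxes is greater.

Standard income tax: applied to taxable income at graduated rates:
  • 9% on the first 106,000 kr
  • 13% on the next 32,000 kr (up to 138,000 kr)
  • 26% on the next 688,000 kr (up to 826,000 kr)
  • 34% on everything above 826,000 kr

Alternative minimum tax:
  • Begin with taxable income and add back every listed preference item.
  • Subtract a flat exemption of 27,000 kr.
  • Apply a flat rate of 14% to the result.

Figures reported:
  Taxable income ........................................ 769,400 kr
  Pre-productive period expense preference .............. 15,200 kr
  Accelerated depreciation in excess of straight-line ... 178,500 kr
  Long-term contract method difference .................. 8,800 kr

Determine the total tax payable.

177,864 kr

Alternative minimum tax:
  Adjusted income: 769,400 kr + 15,200 kr + 178,500 kr + 8,800 kr = 971,900 kr
  Less exemption 27,000 kr → base 944,900 kr
  944,900 kr × 14% = 132,286 kr

Standard income tax:
  106,000 kr × 9% = 9,540 kr
  32,000 kr × 13% = 4,160 kr
  631,400 kr × 26% = 164,164 kr
  → 177,864 kr

177,864 kr > 132,286 kr, so the standard income tax governs.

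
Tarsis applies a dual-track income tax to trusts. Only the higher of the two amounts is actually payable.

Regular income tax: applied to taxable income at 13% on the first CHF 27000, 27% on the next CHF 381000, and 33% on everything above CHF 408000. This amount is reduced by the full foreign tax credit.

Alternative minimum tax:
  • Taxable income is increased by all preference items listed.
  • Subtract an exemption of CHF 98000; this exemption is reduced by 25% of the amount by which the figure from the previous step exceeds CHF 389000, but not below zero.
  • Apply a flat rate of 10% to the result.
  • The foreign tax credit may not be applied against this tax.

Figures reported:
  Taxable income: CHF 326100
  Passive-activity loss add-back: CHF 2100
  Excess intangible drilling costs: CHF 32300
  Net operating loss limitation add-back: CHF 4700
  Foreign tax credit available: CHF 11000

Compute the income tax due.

Regular income tax:
  CHF 27000 × 13% = CHF 3510
  CHF 299100 × 27% = CHF 80757
  → CHF 84267
  Less foreign tax credit CHF 11000 → CHF 73267

Alternative minimum tax:
  Adjusted income: CHF 326100 + CHF 2100 + CHF 32300 + CHF 4700 = CHF 365200
  Exemption: CHF 365200 ≤ CHF 389000, so full CHF 98000 applies
  Base: CHF 365200 − CHF 98000 = CHF 267200
  CHF 267200 × 10% = CHF 26720

CHF 73267 > CHF 26720, so the regular income tax governs.

CHF 73267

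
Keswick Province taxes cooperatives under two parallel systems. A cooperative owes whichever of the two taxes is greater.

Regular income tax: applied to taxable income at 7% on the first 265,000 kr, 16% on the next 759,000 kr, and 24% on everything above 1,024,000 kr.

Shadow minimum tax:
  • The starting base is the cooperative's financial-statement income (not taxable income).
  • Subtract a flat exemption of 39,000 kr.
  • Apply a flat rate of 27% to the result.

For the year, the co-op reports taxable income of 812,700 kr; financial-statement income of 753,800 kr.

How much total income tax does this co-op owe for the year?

192,996 kr

Regular income tax:
  265,000 kr × 7% = 18,550 kr
  547,700 kr × 16% = 87,632 kr
  → 106,182 kr

Shadow minimum tax:
  Base (financial-statement income): 753,800 kr
  Less exemption 39,000 kr → base 714,800 kr
  714,800 kr × 27% = 192,996 kr

192,996 kr > 106,182 kr, so the shadow minimum tax is the binding amount.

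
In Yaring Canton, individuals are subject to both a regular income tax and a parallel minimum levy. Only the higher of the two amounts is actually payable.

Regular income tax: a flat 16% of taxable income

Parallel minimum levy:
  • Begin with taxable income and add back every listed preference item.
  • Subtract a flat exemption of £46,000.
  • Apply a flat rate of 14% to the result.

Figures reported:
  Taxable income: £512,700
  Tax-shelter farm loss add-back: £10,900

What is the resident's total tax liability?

Regular income tax:
  £512,700 × 16% = £82,032

Parallel minimum levy:
  Adjusted income: £512,700 + £10,900 = £523,600
  Less exemption £46,000 → base £477,600
  £477,600 × 14% = £66,864

£82,032 > £66,864, so the regular income tax governs.

£82,032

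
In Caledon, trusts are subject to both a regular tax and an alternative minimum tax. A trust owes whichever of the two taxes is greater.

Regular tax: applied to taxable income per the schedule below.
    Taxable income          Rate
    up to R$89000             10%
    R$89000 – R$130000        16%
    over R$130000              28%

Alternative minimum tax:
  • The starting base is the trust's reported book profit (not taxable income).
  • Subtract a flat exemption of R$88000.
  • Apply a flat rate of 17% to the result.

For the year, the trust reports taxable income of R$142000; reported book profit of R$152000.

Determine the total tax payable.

R$18820

Alternative minimum tax:
  Base (reported book profit): R$152000
  Less exemption R$88000 → base R$64000
  R$64000 × 17% = R$10880

Regular tax:
  R$89000 × 10% = R$8900
  R$41000 × 16% = R$6560
  R$12000 × 28% = R$3360
  → R$18820

R$18820 > R$10880, so the regular tax governs.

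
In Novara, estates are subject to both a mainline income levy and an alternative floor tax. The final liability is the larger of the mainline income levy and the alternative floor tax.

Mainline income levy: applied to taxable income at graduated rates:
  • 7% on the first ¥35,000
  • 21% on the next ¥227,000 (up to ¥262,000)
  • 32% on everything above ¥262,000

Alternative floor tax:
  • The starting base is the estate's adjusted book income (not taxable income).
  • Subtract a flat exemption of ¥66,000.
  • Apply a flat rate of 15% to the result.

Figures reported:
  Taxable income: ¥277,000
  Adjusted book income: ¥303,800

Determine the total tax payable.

Alternative floor tax:
  Base (adjusted book income): ¥303,800
  Less exemption ¥66,000 → base ¥237,800
  ¥237,800 × 15% = ¥35,670

Mainline income levy:
  ¥35,000 × 7% = ¥2,450
  ¥227,000 × 21% = ¥47,670
  ¥15,000 × 32% = ¥4,800
  → ¥54,920

¥54,920 > ¥35,670, so the mainline income levy governs.

¥54,920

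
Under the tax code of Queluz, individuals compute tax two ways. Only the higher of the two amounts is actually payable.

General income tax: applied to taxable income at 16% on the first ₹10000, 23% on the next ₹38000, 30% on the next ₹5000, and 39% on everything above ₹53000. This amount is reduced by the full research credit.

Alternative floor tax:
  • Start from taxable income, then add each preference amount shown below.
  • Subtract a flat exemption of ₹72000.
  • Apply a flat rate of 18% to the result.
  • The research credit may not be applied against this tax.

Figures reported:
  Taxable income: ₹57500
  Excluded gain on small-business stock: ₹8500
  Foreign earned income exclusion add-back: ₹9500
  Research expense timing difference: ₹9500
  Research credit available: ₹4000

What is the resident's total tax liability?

Alternative floor tax:
  Adjusted income: ₹57500 + ₹8500 + ₹9500 + ₹9500 = ₹85000
  Less exemption ₹72000 → base ₹13000
  ₹13000 × 18% = ₹2340

General income tax:
  ₹10000 × 16% = ₹1600
  ₹38000 × 23% = ₹8740
  ₹5000 × 30% = ₹1500
  ₹4500 × 39% = ₹1755
  → ₹13595
  Less research credit ₹4000 → ₹9595

₹9595 > ₹2340, so the general income tax governs.

₹9595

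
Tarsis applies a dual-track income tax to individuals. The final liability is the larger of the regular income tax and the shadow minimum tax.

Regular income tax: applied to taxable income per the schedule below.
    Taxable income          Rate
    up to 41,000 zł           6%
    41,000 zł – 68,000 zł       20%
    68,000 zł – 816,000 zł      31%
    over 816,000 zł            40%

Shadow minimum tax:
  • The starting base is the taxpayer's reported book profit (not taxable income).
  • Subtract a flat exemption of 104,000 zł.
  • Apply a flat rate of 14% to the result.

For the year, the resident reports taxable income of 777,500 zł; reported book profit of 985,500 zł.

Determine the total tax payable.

227,805 zł

Regular income tax:
  41,000 zł × 6% = 2,460 zł
  27,000 zł × 20% = 5,400 zł
  709,500 zł × 31% = 219,945 zł
  → 227,805 zł

Shadow minimum tax:
  Base (reported book profit): 985,500 zł
  Less exemption 104,000 zł → base 881,500 zł
  881,500 zł × 14% = 123,410 zł

227,805 zł > 123,410 zł, so the regular income tax governs.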